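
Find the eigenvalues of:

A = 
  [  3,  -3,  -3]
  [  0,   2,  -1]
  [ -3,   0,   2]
λ = -1, 5, 3

Characteristic polynomial: det(λI - A) = λ³ - 7λ² + 7λ + 15
Testing integer divisors of the constant term: p(-1) = 0, so (λ + 1) is a factor:
p(λ) = (λ + 1)(λ² - 8λ + 15)
λ² - 8λ + 15 = (λ - 3)(λ - 5)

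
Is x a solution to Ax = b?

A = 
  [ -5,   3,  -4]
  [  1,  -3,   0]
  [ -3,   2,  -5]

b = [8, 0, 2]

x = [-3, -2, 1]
No

Ax = [5, 3, 0] ≠ b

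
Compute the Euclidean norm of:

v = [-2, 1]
2.236

||v||₂ = √((-2)² + (1)²) = √5 = 2.236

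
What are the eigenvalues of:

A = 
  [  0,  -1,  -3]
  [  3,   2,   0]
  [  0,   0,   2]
λ = 2, 1 + i√2, 1 - i√2  (≈ 2, 1 + 1.414i, 1 - 1.414i)

Characteristic polynomial: det(λI - A) = λ³ - 4λ² + 7λ - 6
Testing integer divisors of the constant term: p(2) = 0, so (λ - 2) is a factor:
p(λ) = (λ - 2)(λ² - 2λ + 3)
λ² - 2λ + 3 = 0  ⇒  λ = (2 ± √((-2)² - 4·(3)))/2 = (2 ± √(-8))/2
  = 1 + i√2,  1 - i√2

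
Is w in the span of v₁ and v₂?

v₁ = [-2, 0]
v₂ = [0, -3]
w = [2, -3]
Yes

Form the augmented matrix and row-reduce:
[v₁|v₂|w] = 
  [ -2,   0,   2]
  [  0,  -3,  -3]
(already in echelon form — no row operations needed)

No row of the form [0 0 | nonzero], so the system is consistent. Back-substitution gives c₁ = -1, c₂ = 1: w = (-1)·v₁ + (1)·v₂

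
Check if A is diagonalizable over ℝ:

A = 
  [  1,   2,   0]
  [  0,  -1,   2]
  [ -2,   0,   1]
No

Characteristic polynomial: det(λI - A) = λ³ - λ² - λ + 9
By the rational root theorem any rational root is an integer dividing 9; none of those is a root, so p(λ) has no rational roots and hence (being an irreducible cubic) no repeated roots.
Discriminant of the cubic: Δ = -1984
Δ < 0 ⇒ one real eigenvalue and a complex-conjugate pair: λ ≈ 1.466 + 1.585i, 1.466 - 1.585i, -1.931
Has complex eigenvalues (not diagonalizable over ℝ).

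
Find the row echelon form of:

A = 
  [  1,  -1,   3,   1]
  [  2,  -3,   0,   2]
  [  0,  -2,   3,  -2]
Row operations:
R2 → R2 - (2)·R1
R3 → R3 - (2)·R2

Resulting echelon form:
REF = 
  [  1,  -1,   3,   1]
  [  0,  -1,  -6,   0]
  [  0,   0,  15,  -2]

Rank = 3 (number of non-zero pivot rows).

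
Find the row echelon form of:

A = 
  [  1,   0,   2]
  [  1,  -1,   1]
Row operations:
R2 → R2 - (1)·R1

Resulting echelon form:
REF = 
  [  1,   0,   2]
  [  0,  -1,  -1]

Rank = 2 (number of non-zero pivot rows).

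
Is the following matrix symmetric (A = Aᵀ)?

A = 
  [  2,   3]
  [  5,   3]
No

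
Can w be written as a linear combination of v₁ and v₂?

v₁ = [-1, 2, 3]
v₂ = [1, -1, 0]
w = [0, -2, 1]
No

Form the augmented matrix and row-reduce:
[v₁|v₂|w] = 
  [ -1,   1,   0]
  [  2,  -1,  -2]
  [  3,   0,   1]
R2 → R2 + (2)·R1
R3 → R3 + (3)·R1
R3 → R3 - (3)·R2
REF = 
  [ -1,   1,   0]
  [  0,   1,  -2]
  [  0,   0,   7]

Row 3 reads [0 0 | 7], i.e. 0 = 7, so the system is inconsistent and w ∉ span{v₁, v₂}.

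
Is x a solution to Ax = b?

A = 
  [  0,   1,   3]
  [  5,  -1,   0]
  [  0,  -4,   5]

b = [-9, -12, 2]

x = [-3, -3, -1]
No

Ax = [-6, -12, 7] ≠ b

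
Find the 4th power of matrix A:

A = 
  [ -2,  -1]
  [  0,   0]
A^4 = 
  [ 16,   8]
  [  0,   0]

A² = A·A:
A²[1,1] = (-2)(-2) + (-1)(0) = 4
A²[1,2] = (-2)(-1) + (-1)(0) = 2
A²[2,1] = (0)(-2) + (0)(0) = 0
A²[2,2] = (0)(-1) + (0)(0) = 0
A² = 
  [  4,   2]
  [  0,   0]

A^3 = A^2·A:
A^3[1,1] = (4)(-2) + (2)(0) = -8
A^3[1,2] = (4)(-1) + (2)(0) = -4
A^3[2,1] = (0)(-2) + (0)(0) = 0
A^3[2,2] = (0)(-1) + (0)(0) = 0
A^3 = 
  [ -8,  -4]
  [  0,   0]

A^4 = A^3·A:
A^4[1,1] = (-8)(-2) + (-4)(0) = 16
A^4[1,2] = (-8)(-1) + (-4)(0) = 8
A^4[2,1] = (0)(-2) + (0)(0) = 0
A^4[2,2] = (0)(-1) + (0)(0) = 0
A^4 = 
  [ 16,   8]
  [  0,   0]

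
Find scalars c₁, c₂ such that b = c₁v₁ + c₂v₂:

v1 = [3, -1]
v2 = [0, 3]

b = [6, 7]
c1 = 2, c2 = 3

b = 2·v1 + 3·v2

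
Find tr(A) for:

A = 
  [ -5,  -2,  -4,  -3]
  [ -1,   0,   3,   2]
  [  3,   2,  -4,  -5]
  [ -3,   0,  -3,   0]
-9

tr(A) = -5 + 0 + -4 + 0 = -9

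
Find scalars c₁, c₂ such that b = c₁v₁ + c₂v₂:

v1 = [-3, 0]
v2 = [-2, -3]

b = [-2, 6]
c1 = 2, c2 = -2

b = 2·v1 + -2·v2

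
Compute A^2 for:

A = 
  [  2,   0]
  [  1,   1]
A² = A·A:
A²[1,1] = (2)(2) + (0)(1) = 4
A²[1,2] = (2)(0) + (0)(1) = 0
A²[2,1] = (1)(2) + (1)(1) = 3
A²[2,2] = (1)(0) + (1)(1) = 1
A² = 
  [  4,   0]
  [  3,   1]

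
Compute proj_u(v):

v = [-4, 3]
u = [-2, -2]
v·u = (-4)(-2) + (3)(-2) = 2
u·u = (-2)² + (-2)² = 8
proj_u(v) = (v·u / u·u) × u = (2/8) × u = (1/4) × u

proj_u(v) = [-1/2, -1/2]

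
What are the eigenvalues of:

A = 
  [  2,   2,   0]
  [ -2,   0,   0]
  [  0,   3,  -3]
Characteristic polynomial: det(λI - A) = λ³ + λ² - 2λ + 12
Testing integer divisors of the constant term: p(-3) = 0, so (λ + 3) is a factor:
p(λ) = (λ + 3)(λ² - 2λ + 4)
λ² - 2λ + 4 = 0  ⇒  λ = (2 ± √((-2)² - 4·(4)))/2 = (2 ± √(-12))/2
  = 1 + i√3,  1 - i√3

λ = -3, 1 + i√3, 1 - i√3  (≈ -3, 1 + 1.732i, 1 - 1.732i)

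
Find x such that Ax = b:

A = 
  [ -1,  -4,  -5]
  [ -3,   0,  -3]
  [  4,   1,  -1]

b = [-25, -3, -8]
x = [-2, 3, 3]

Row reduce the augmented matrix [A|b]:
R2 → R2 - (3)·R1
R3 → R3 + (4)·R1
R3 → R3 + (5/4)·R2
REF = 
  [ -1,  -4,  -5, -25]
  [  0,  12,  12,  72]
  [  0,   0,  -6, -18]

Back-substitution:
x₃ = (-18) / (-6) = 3
x₂ = (72 - (12)(3)) / 12 = 3
x₁ = (-25 - (-4)(3) - (-5)(3)) / (-1) = -2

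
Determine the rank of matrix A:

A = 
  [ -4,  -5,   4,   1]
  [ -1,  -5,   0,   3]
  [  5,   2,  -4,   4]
rank(A) = 3

Row reduce:
R2 → R2 - (1/4)·R1
R3 → R3 + (5/4)·R1
R3 → R3 - (17/15)·R2
REF = 
  [   -4,    -5,     4,     1]
  [    0, -15/4,    -1,  11/4]
  [    0,     0, 32/15, 32/15]
Pivot columns: 1, 2, 3 → 3 pivots.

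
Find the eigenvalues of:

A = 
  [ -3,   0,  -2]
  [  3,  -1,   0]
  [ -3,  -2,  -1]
Characteristic polynomial: det(λI - A) = λ³ + 5λ² + λ - 15
Testing integer divisors of the constant term: p(-3) = 0, so (λ + 3) is a factor:
p(λ) = (λ + 3)(λ² + 2λ - 5)
λ² + 2λ - 5 = 0  ⇒  λ = (-2 ± √((2)² - 4·(-5)))/2 = (-2 ± √(24))/2
  = -1 + √6,  -1 - √6

λ = -3, -1 + √6, -1 - √6  (≈ -3, 1.449, -3.449)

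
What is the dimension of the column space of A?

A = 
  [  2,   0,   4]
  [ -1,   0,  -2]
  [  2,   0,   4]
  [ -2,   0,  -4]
Row reduce:
R2 → R2 + (1/2)·R1
R3 → R3 - (1)·R1
R4 → R4 + (1)·R1
REF = 
  [  2,   0,   4]
  [  0,   0,   0]
  [  0,   0,   0]
  [  0,   0,   0]
Pivot columns: 1 → 1 pivot.
dim(Col(A)) = number of pivot columns = 1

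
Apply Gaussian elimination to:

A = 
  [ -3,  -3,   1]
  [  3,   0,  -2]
Row operations:
R2 → R2 + (1)·R1

Resulting echelon form:
REF = 
  [ -3,  -3,   1]
  [  0,  -3,  -1]

Rank = 2 (number of non-zero pivot rows).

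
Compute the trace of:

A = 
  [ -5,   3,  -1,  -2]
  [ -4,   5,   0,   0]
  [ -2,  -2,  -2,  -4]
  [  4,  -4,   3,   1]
-1

tr(A) = -5 + 5 + -2 + 1 = -1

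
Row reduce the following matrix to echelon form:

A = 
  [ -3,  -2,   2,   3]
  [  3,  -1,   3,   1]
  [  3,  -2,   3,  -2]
Row operations:
R2 → R2 + (1)·R1
R3 → R3 + (1)·R1
R3 → R3 - (4/3)·R2

Resulting echelon form:
REF = 
  [   -3,    -2,     2,     3]
  [    0,    -3,     5,     4]
  [    0,     0,  -5/3, -13/3]

Rank = 3 (number of non-zero pivot rows).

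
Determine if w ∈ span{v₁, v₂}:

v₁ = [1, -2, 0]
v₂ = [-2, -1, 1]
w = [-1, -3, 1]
Yes

Form the augmented matrix and row-reduce:
[v₁|v₂|w] = 
  [  1,  -2,  -1]
  [ -2,  -1,  -3]
  [  0,   1,   1]
R2 → R2 + (2)·R1
R3 → R3 + (1/5)·R2
REF = 
  [  1,  -2,  -1]
  [  0,  -5,  -5]
  [  0,   0,   0]

No row of the form [0 0 | nonzero], so the system is consistent. Back-substitution gives c₁ = 1, c₂ = 1: w = (1)·v₁ + (1)·v₂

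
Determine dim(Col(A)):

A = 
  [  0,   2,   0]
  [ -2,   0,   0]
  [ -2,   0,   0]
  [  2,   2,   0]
dim(Col(A)) = 2

Row reduce:
Swap R1 ↔ R2
R3 → R3 - (1)·R1
R4 → R4 + (1)·R1
R4 → R4 - (1)·R2
REF = 
  [ -2,   0,   0]
  [  0,   2,   0]
  [  0,   0,   0]
  [  0,   0,   0]
Pivot columns: 1, 2 → 2 pivots.
dim(Col(A)) = number of pivot columns = 2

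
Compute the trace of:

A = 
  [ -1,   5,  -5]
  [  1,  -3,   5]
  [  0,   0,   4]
0

tr(A) = -1 + -3 + 4 = 0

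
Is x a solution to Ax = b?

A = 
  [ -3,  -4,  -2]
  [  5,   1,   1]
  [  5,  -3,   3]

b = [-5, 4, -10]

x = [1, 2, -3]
Yes

Ax = [-5, 4, -10] = b ✓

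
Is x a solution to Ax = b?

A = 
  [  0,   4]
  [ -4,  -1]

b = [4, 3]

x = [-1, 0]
No

Ax = [0, 4] ≠ b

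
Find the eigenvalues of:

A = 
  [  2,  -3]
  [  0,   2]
λ = 2, 2

tr(A) = 4, det(A) = 4
Characteristic polynomial: λ² - tr(A)λ + det(A) = λ² - 4λ + 4
λ² - 4λ + 4 = (λ - 2)²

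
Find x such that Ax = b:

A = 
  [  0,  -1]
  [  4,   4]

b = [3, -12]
Row reduce the augmented matrix [A|b]:
Swap R1 ↔ R2
REF = 
  [  4,   4, -12]
  [  0,  -1,   3]

Back-substitution:
x₂ = 3 / (-1) = -3
x₁ = (-12 - (4)(-3)) / 4 = 0

x = [0, -3]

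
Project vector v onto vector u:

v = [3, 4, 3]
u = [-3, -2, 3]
v·u = (3)(-3) + (4)(-2) + (3)(3) = -8
u·u = (-3)² + (-2)² + (3)² = 22
proj_u(v) = (v·u / u·u) × u = (-8/22) × u = (-4/11) × u

proj_u(v) = [12/11, 8/11, -12/11]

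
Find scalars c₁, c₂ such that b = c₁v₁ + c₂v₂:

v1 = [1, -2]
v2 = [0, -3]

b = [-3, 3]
c1 = -3, c2 = 1

b = -3·v1 + 1·v2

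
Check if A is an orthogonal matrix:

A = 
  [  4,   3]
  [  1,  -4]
No

AᵀA = 
  [ 17,   8]
  [  8,  25]
≠ I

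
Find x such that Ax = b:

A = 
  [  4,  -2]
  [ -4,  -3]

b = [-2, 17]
x = [-2, -3]

Row reduce the augmented matrix [A|b]:
R2 → R2 + (1)·R1
REF = 
  [  4,  -2,  -2]
  [  0,  -5,  15]

Back-substitution:
x₂ = 15 / (-5) = -3
x₁ = (-2 - (-2)(-3)) / 4 = -2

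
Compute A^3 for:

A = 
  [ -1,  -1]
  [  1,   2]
A^3 = 
  [ -1,  -2]
  [  2,   5]

A² = A·A:
A²[1,1] = (-1)(-1) + (-1)(1) = 0
A²[1,2] = (-1)(-1) + (-1)(2) = -1
A²[2,1] = (1)(-1) + (2)(1) = 1
A²[2,2] = (1)(-1) + (2)(2) = 3
A² = 
  [  0,  -1]
  [  1,   3]

A^3 = A^2·A:
A^3[1,1] = (0)(-1) + (-1)(1) = -1
A^3[1,2] = (0)(-1) + (-1)(2) = -2
A^3[2,1] = (1)(-1) + (3)(1) = 2
A^3[2,2] = (1)(-1) + (3)(2) = 5
A^3 = 
  [ -1,  -2]
  [  2,   5]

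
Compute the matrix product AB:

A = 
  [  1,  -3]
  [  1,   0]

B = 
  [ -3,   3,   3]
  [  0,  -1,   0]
A is 2×2 and B is 2×3, so AB is 2×3. Each entry is (row of A)·(column of B):
AB[1,1] = (1)(-3) + (-3)(0) = -3
AB[1,2] = (1)(3) + (-3)(-1) = 6
AB[1,3] = (1)(3) + (-3)(0) = 3
AB[2,1] = (1)(-3) + (0)(0) = -3
AB[2,2] = (1)(3) + (0)(-1) = 3
AB[2,3] = (1)(3) + (0)(0) = 3

AB = 
  [ -3,   6,   3]
  [ -3,   3,   3]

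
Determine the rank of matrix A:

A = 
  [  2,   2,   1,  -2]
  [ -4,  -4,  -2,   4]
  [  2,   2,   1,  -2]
Row reduce:
R2 → R2 + (2)·R1
R3 → R3 - (1)·R1
REF = 
  [  2,   2,   1,  -2]
  [  0,   0,   0,   0]
  [  0,   0,   0,   0]
Pivot columns: 1 → 1 pivot.

rank(A) = 1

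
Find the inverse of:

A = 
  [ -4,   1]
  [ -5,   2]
det(A) = (-4)(2) - (1)(-5) = -3
For a 2×2 matrix, A⁻¹ = (1/det(A)) · [[d, -b], [-c, a]]
    = (-1/3) · [[2, -1], [5, -4]]

A⁻¹ = 
  [-2/3,  1/3]
  [-5/3,  4/3]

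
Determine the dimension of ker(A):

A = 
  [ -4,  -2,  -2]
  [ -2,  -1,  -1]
nullity(A) = 2

Row reduce:
R2 → R2 - (1/2)·R1
REF = 
  [ -4,  -2,  -2]
  [  0,   0,   0]
Pivot columns: 1 → 1 pivot.
rank(A) = 1, so nullity(A) = 3 - 1 = 2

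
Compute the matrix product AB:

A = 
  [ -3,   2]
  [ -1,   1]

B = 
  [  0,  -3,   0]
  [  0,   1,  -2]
A is 2×2 and B is 2×3, so AB is 2×3. Each entry is (row of A)·(column of B):
AB[1,1] = (-3)(0) + (2)(0) = 0
AB[1,2] = (-3)(-3) + (2)(1) = 11
AB[1,3] = (-3)(0) + (2)(-2) = -4
AB[2,1] = (-1)(0) + (1)(0) = 0
AB[2,2] = (-1)(-3) + (1)(1) = 4
AB[2,3] = (-1)(0) + (1)(-2) = -2

AB = 
  [  0,  11,  -4]
  [  0,   4,  -2]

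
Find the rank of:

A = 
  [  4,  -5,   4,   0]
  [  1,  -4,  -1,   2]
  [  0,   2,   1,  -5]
rank(A) = 3

Row reduce:
R2 → R2 - (1/4)·R1
R3 → R3 + (8/11)·R2
REF = 
  [     4,     -5,      4,      0]
  [     0,  -11/4,     -2,      2]
  [     0,      0,  -5/11, -39/11]
Pivot columns: 1, 2, 3 → 3 pivots.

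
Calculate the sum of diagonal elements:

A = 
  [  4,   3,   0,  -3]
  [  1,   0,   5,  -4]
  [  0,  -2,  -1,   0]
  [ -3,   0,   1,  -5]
-2

tr(A) = 4 + 0 + -1 + -5 = -2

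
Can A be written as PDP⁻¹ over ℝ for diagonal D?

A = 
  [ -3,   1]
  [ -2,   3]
Yes

tr(A) = 0, det(A) = -7
Characteristic polynomial: λ² - tr(A)λ + det(A) = λ² - 7
λ² - 7 = 0  ⇒  λ = (0 ± √((0)² - 4·(-7)))/2 = (0 ± √(28))/2
  = √7,  -√7
Eigenvalues: √7, -√7  (≈ 2.646, -2.646)
The two irrational eigenvalues are distinct (simple), so each has alg. mult. = geom. mult. = 1.
Sum of geometric multiplicities equals n, so A has n independent eigenvectors.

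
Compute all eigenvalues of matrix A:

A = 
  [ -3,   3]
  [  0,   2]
tr(A) = -1, det(A) = -6
Characteristic polynomial: λ² - tr(A)λ + det(A) = λ² + λ - 6
λ² + λ - 6 = (λ + 3)(λ - 2)

λ = 2, -3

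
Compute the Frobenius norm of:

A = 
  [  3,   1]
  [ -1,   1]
||A||_F = 3.464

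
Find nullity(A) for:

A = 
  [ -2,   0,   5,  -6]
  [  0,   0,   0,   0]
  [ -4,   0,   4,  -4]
nullity(A) = 2

Row reduce:
R3 → R3 - (2)·R1
Swap R2 ↔ R3
REF = 
  [ -2,   0,   5,  -6]
  [  0,   0,  -6,   8]
  [  0,   0,   0,   0]
Pivot columns: 1, 3 → 2 pivots.
rank(A) = 2, so nullity(A) = 4 - 2 = 2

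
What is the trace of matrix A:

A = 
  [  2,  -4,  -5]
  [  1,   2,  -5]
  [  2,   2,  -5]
-1

tr(A) = 2 + 2 + -5 = -1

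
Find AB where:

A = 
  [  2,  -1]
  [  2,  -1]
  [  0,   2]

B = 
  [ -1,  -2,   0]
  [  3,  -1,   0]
AB = 
  [ -5,  -3,   0]
  [ -5,  -3,   0]
  [  6,  -2,   0]

A is 3×2 and B is 2×3, so AB is 3×3. Each entry is (row of A)·(column of B):
AB[1,1] = (2)(-1) + (-1)(3) = -5
AB[1,2] = (2)(-2) + (-1)(-1) = -3
AB[1,3] = (2)(0) + (-1)(0) = 0
AB[2,1] = (2)(-1) + (-1)(3) = -5
AB[2,2] = (2)(-2) + (-1)(-1) = -3
AB[2,3] = (2)(0) + (-1)(0) = 0
AB[3,1] = (0)(-1) + (2)(3) = 6
AB[3,2] = (0)(-2) + (2)(-1) = -2
AB[3,3] = (0)(0) + (2)(0) = 0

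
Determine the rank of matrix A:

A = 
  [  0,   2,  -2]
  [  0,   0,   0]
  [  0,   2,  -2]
rank(A) = 1

Row reduce:
R3 → R3 - (1)·R1
REF = 
  [  0,   2,  -2]
  [  0,   0,   0]
  [  0,   0,   0]
Pivot columns: 2 → 1 pivot.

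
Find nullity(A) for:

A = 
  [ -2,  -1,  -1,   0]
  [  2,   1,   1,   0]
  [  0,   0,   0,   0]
nullity(A) = 3

Row reduce:
R2 → R2 + (1)·R1
REF = 
  [ -2,  -1,  -1,   0]
  [  0,   0,   0,   0]
  [  0,   0,   0,   0]
Pivot columns: 1 → 1 pivot.
rank(A) = 1, so nullity(A) = 4 - 1 = 3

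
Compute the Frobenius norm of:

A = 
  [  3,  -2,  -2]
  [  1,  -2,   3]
||A||_F = 5.568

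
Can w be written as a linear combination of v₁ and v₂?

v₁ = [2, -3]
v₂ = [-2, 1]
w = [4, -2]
Yes

Form the augmented matrix and row-reduce:
[v₁|v₂|w] = 
  [  2,  -2,   4]
  [ -3,   1,  -2]
R2 → R2 + (3/2)·R1
REF = 
  [  2,  -2,   4]
  [  0,  -2,   4]

No row of the form [0 0 | nonzero], so the system is consistent. Back-substitution gives c₁ = 0, c₂ = -2: w = (0)·v₁ + (-2)·v₂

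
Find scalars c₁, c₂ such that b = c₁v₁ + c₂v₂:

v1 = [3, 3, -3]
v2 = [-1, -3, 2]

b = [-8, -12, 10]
c1 = -2, c2 = 2

b = -2·v1 + 2·v2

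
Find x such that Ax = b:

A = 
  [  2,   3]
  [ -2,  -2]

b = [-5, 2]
x = [2, -3]

Row reduce the augmented matrix [A|b]:
R2 → R2 + (1)·R1
REF = 
  [  2,   3,  -5]
  [  0,   1,  -3]

Back-substitution:
x₂ = (-3) / 1 = -3
x₁ = (-5 - (3)(-3)) / 2 = 2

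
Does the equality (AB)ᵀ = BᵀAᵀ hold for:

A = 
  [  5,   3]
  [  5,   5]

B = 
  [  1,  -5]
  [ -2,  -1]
Yes

(AB)ᵀ = 
  [ -1,  -5]
  [-28, -30]

BᵀAᵀ = 
  [ -1,  -5]
  [-28, -30]

Both sides are equal — this is the standard identity (AB)ᵀ = BᵀAᵀ, which holds for all A, B.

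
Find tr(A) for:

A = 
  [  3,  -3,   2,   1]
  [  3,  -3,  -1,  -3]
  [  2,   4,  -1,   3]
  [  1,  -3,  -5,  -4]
-5

tr(A) = 3 + -3 + -1 + -4 = -5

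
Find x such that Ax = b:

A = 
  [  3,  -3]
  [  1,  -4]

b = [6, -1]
Row reduce the augmented matrix [A|b]:
R2 → R2 - (1/3)·R1
REF = 
  [  3,  -3,   6]
  [  0,  -3,  -3]

Back-substitution:
x₂ = (-3) / (-3) = 1
x₁ = (6 - (-3)(1)) / 3 = 3

x = [3, 1]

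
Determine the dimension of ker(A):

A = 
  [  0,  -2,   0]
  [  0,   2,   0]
nullity(A) = 2

Row reduce:
R2 → R2 + (1)·R1
REF = 
  [  0,  -2,   0]
  [  0,   0,   0]
Pivot columns: 2 → 1 pivot.
rank(A) = 1, so nullity(A) = 3 - 1 = 2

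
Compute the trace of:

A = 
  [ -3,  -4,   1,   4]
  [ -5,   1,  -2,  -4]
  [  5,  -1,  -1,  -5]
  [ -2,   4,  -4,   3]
0

tr(A) = -3 + 1 + -1 + 3 = 0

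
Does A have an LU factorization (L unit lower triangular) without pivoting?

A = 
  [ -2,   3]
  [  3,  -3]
Yes.
A[1,1] = -2 ≠ 0, so Gaussian elimination proceeds without a row swap: multiplier ℓ₂₁ = (3)/(-2) = -3/2, and U[2,2] = -3 - (-3/2)(3) = 3/2.
L = 
  [   1,    0]
  [-3/2,    1]
U = 
  [ -2,   3]
  [  0, 3/2]
Check row 2 of LU: [(-3/2)(-2), (-3/2)(3) + (3/2)] = [3, -3] = row 2 of A ✓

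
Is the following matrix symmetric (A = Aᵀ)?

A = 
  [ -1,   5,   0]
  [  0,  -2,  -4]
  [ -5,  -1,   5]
No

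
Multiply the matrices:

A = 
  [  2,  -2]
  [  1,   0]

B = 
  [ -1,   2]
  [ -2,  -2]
AB = 
  [  2,   8]
  [ -1,   2]

A is 2×2 and B is 2×2, so AB is 2×2. Each entry is (row of A)·(column of B):
AB[1,1] = (2)(-1) + (-2)(-2) = 2
AB[1,2] = (2)(2) + (-2)(-2) = 8
AB[2,1] = (1)(-1) + (0)(-2) = -1
AB[2,2] = (1)(2) + (0)(-2) = 2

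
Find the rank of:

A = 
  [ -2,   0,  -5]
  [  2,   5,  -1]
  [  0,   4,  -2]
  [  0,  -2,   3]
rank(A) = 3

Row reduce:
R2 → R2 + (1)·R1
R3 → R3 - (4/5)·R2
R4 → R4 + (2/5)·R2
R4 → R4 - (3/14)·R3
REF = 
  [  -2,    0,   -5]
  [   0,    5,   -6]
  [   0,    0, 14/5]
  [   0,    0,    0]
Pivot columns: 1, 2, 3 → 3 pivots.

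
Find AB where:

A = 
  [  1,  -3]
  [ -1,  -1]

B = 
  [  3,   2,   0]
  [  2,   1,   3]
A is 2×2 and B is 2×3, so AB is 2×3. Each entry is (row of A)·(column of B):
AB[1,1] = (1)(3) + (-3)(2) = -3
AB[1,2] = (1)(2) + (-3)(1) = -1
AB[1,3] = (1)(0) + (-3)(3) = -9
AB[2,1] = (-1)(3) + (-1)(2) = -5
AB[2,2] = (-1)(2) + (-1)(1) = -3
AB[2,3] = (-1)(0) + (-1)(3) = -3

AB = 
  [ -3,  -1,  -9]
  [ -5,  -3,  -3]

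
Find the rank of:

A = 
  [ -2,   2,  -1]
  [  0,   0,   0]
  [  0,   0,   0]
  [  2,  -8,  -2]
Row reduce:
R4 → R4 + (1)·R1
Swap R2 ↔ R4
REF = 
  [ -2,   2,  -1]
  [  0,  -6,  -3]
  [  0,   0,   0]
  [  0,   0,   0]
Pivot columns: 1, 2 → 2 pivots.

rank(A) = 2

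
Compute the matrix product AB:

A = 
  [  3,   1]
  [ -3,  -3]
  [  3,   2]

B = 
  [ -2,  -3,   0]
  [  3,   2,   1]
AB = 
  [ -3,  -7,   1]
  [ -3,   3,  -3]
  [  0,  -5,   2]

A is 3×2 and B is 2×3, so AB is 3×3. Each entry is (row of A)·(column of B):
AB[1,1] = (3)(-2) + (1)(3) = -3
AB[1,2] = (3)(-3) + (1)(2) = -7
AB[1,3] = (3)(0) + (1)(1) = 1
AB[2,1] = (-3)(-2) + (-3)(3) = -3
AB[2,2] = (-3)(-3) + (-3)(2) = 3
AB[2,3] = (-3)(0) + (-3)(1) = -3
AB[3,1] = (3)(-2) + (2)(3) = 0
AB[3,2] = (3)(-3) + (2)(2) = -5
AB[3,3] = (3)(0) + (2)(1) = 2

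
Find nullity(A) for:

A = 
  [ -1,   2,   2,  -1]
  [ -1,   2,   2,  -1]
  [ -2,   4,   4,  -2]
nullity(A) = 3

Row reduce:
R2 → R2 - (1)·R1
R3 → R3 - (2)·R1
REF = 
  [ -1,   2,   2,  -1]
  [  0,   0,   0,   0]
  [  0,   0,   0,   0]
Pivot columns: 1 → 1 pivot.
rank(A) = 1, so nullity(A) = 4 - 1 = 3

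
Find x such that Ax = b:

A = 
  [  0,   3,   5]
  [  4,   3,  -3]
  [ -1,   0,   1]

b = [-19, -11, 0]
Row reduce the augmented matrix [A|b]:
Swap R1 ↔ R2
R3 → R3 + (1/4)·R1
R3 → R3 - (1/4)·R2
REF = 
  [  4,   3,  -3, -11]
  [  0,   3,   5, -19]
  [  0,   0,  -1,   2]

Back-substitution:
x₃ = 2 / (-1) = -2
x₂ = (-19 - (5)(-2)) / 3 = -3
x₁ = (-11 - (3)(-3) - (-3)(-2)) / 4 = -2

x = [-2, -3, -2]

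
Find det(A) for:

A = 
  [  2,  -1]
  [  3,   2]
For a 2×2 matrix, det = ad - bc = (2)(2) - (-1)(3) = 7

det(A) = 7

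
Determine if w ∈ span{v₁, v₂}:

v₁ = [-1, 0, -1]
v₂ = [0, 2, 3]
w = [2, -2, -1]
Yes

Form the augmented matrix and row-reduce:
[v₁|v₂|w] = 
  [ -1,   0,   2]
  [  0,   2,  -2]
  [ -1,   3,  -1]
R3 → R3 - (1)·R1
R3 → R3 - (3/2)·R2
REF = 
  [ -1,   0,   2]
  [  0,   2,  -2]
  [  0,   0,   0]

No row of the form [0 0 | nonzero], so the system is consistent. Back-substitution gives c₁ = -2, c₂ = -1: w = (-2)·v₁ + (-1)·v₂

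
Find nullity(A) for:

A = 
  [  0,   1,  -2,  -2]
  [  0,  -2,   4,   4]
nullity(A) = 3

Row reduce:
R2 → R2 + (2)·R1
REF = 
  [  0,   1,  -2,  -2]
  [  0,   0,   0,   0]
Pivot columns: 2 → 1 pivot.
rank(A) = 1, so nullity(A) = 4 - 1 = 3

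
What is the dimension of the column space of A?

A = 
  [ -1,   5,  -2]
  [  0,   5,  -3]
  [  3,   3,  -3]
Row reduce:
R3 → R3 + (3)·R1
R3 → R3 - (18/5)·R2
REF = 
  [ -1,   5,  -2]
  [  0,   5,  -3]
  [  0,   0, 9/5]
Pivot columns: 1, 2, 3 → 3 pivots.
dim(Col(A)) = number of pivot columns = 3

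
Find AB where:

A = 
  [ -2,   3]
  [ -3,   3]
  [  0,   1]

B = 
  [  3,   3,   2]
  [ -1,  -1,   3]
A is 3×2 and B is 2×3, so AB is 3×3. Each entry is (row of A)·(column of B):
AB[1,1] = (-2)(3) + (3)(-1) = -9
AB[1,2] = (-2)(3) + (3)(-1) = -9
AB[1,3] = (-2)(2) + (3)(3) = 5
AB[2,1] = (-3)(3) + (3)(-1) = -12
AB[2,2] = (-3)(3) + (3)(-1) = -12
AB[2,3] = (-3)(2) + (3)(3) = 3
AB[3,1] = (0)(3) + (1)(-1) = -1
AB[3,2] = (0)(3) + (1)(-1) = -1
AB[3,3] = (0)(2) + (1)(3) = 3

AB = 
  [ -9,  -9,   5]
  [-12, -12,   3]
  [ -1,  -1,   3]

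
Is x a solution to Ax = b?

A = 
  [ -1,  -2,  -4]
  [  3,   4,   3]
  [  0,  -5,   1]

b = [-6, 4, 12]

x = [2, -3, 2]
No

Ax = [-4, 0, 17] ≠ b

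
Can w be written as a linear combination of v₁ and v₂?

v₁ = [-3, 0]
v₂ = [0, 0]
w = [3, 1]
No

Form the augmented matrix and row-reduce:
[v₁|v₂|w] = 
  [ -3,   0,   3]
  [  0,   0,   1]
(already in echelon form — no row operations needed)

Row 2 reads [0 0 | 1], i.e. 0 = 1, so the system is inconsistent and w ∉ span{v₁, v₂}.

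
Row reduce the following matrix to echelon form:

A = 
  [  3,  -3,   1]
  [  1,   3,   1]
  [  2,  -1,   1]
Row operations:
R2 → R2 - (1/3)·R1
R3 → R3 - (2/3)·R1
R3 → R3 - (1/4)·R2

Resulting echelon form:
REF = 
  [  3,  -3,   1]
  [  0,   4, 2/3]
  [  0,   0, 1/6]

Rank = 3 (number of non-zero pivot rows).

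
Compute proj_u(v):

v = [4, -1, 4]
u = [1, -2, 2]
v·u = (4)(1) + (-1)(-2) + (4)(2) = 14
u·u = (1)² + (-2)² + (2)² = 9
proj_u(v) = (v·u / u·u) × u = (14/9) × u

proj_u(v) = [14/9, -28/9, 28/9]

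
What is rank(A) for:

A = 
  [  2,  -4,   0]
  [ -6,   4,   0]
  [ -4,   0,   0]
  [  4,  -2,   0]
rank(A) = 2

Row reduce:
R2 → R2 + (3)·R1
R3 → R3 + (2)·R1
R4 → R4 - (2)·R1
R3 → R3 - (1)·R2
R4 → R4 + (3/4)·R2
REF = 
  [  2,  -4,   0]
  [  0,  -8,   0]
  [  0,   0,   0]
  [  0,   0,   0]
Pivot columns: 1, 2 → 2 pivots.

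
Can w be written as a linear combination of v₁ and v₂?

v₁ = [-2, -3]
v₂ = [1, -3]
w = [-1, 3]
Yes

Form the augmented matrix and row-reduce:
[v₁|v₂|w] = 
  [ -2,   1,  -1]
  [ -3,  -3,   3]
R2 → R2 - (3/2)·R1
REF = 
  [  -2,    1,   -1]
  [   0, -9/2,  9/2]

No row of the form [0 0 | nonzero], so the system is consistent. Back-substitution gives c₁ = 0, c₂ = -1: w = (0)·v₁ + (-1)·v₂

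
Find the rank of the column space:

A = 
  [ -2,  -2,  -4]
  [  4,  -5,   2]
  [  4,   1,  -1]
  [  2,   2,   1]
Row reduce:
R2 → R2 + (2)·R1
R3 → R3 + (2)·R1
R4 → R4 + (1)·R1
R3 → R3 - (1/3)·R2
R4 → R4 - (3/7)·R3
REF = 
  [ -2,  -2,  -4]
  [  0,  -9,  -6]
  [  0,   0,  -7]
  [  0,   0,   0]
Pivot columns: 1, 2, 3 → 3 pivots.
dim(Col(A)) = number of pivot columns = 3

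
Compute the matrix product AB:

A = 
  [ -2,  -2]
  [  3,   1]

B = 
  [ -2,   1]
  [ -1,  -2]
A is 2×2 and B is 2×2, so AB is 2×2. Each entry is (row of A)·(column of B):
AB[1,1] = (-2)(-2) + (-2)(-1) = 6
AB[1,2] = (-2)(1) + (-2)(-2) = 2
AB[2,1] = (3)(-2) + (1)(-1) = -7
AB[2,2] = (3)(1) + (1)(-2) = 1

AB = 
  [  6,   2]
  [ -7,   1]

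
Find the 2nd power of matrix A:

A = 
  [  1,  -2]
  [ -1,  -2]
A² = A·A:
A²[1,1] = (1)(1) + (-2)(-1) = 3
A²[1,2] = (1)(-2) + (-2)(-2) = 2
A²[2,1] = (-1)(1) + (-2)(-1) = 1
A²[2,2] = (-1)(-2) + (-2)(-2) = 6
A² = 
  [  3,   2]
  [  1,   6]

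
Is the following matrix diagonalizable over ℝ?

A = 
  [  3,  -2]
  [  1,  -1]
Yes

tr(A) = 2, det(A) = -1
Characteristic polynomial: λ² - tr(A)λ + det(A) = λ² - 2λ - 1
λ² - 2λ - 1 = 0  ⇒  λ = (2 ± √((-2)² - 4·(-1)))/2 = (2 ± √(8))/2
  = 1 + √2,  1 - √2
Eigenvalues: 1 + √2, 1 - √2  (≈ 2.414, -0.4142)
The two irrational eigenvalues are distinct (simple), so each has alg. mult. = geom. mult. = 1.
Sum of geometric multiplicities equals n, so A has n independent eigenvectors.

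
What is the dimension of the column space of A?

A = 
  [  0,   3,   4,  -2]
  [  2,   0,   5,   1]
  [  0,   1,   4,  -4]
Row reduce:
Swap R1 ↔ R2
R3 → R3 - (1/3)·R2
REF = 
  [    2,     0,     5,     1]
  [    0,     3,     4,    -2]
  [    0,     0,   8/3, -10/3]
Pivot columns: 1, 2, 3 → 3 pivots.
dim(Col(A)) = number of pivot columns = 3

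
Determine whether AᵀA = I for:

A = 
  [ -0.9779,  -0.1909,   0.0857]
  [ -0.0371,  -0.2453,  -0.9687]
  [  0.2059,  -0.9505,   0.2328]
Yes

AᵀA = 
  [  1.0001,   0.0001,   0.0001]
  [  0.0001,   1.0001,   0]
  [  0.0001,   0,   0.9999]
≈ I (equal to I up to the 4-dp rounding of the entries)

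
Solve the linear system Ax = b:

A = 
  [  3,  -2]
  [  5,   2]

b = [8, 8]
Row reduce the augmented matrix [A|b]:
R2 → R2 - (5/3)·R1
REF = 
  [    3,    -2,     8]
  [    0,  16/3, -16/3]

Back-substitution:
x₂ = (-16/3) / (16/3) = -1
x₁ = (8 - (-2)(-1)) / 3 = 2

x = [2, -1]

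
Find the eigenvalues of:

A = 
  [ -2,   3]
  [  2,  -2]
λ = -2 + √6, -2 - √6  (≈ 0.4495, -4.449)

tr(A) = -4, det(A) = -2
Characteristic polynomial: λ² - tr(A)λ + det(A) = λ² + 4λ - 2
λ² + 4λ - 2 = 0  ⇒  λ = (-4 ± √((4)² - 4·(-2)))/2 = (-4 ± √(24))/2
  = -2 + √6,  -2 - √6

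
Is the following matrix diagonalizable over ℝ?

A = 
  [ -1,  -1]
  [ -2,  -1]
Yes

tr(A) = -2, det(A) = -1
Characteristic polynomial: λ² - tr(A)λ + det(A) = λ² + 2λ - 1
λ² + 2λ - 1 = 0  ⇒  λ = (-2 ± √((2)² - 4·(-1)))/2 = (-2 ± √(8))/2
  = -1 + √2,  -1 - √2
Eigenvalues: -1 + √2, -1 - √2  (≈ 0.4142, -2.414)
The two irrational eigenvalues are distinct (simple), so each has alg. mult. = geom. mult. = 1.
Sum of geometric multiplicities equals n, so A has n independent eigenvectors.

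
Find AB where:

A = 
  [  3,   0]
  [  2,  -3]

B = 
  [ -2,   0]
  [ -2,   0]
A is 2×2 and B is 2×2, so AB is 2×2. Each entry is (row of A)·(column of B):
AB[1,1] = (3)(-2) + (0)(-2) = -6
AB[1,2] = (3)(0) + (0)(0) = 0
AB[2,1] = (2)(-2) + (-3)(-2) = 2
AB[2,2] = (2)(0) + (-3)(0) = 0

AB = 
  [ -6,   0]
  [  2,   0]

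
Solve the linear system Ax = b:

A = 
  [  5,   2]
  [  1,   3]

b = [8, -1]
x = [2, -1]

Row reduce the augmented matrix [A|b]:
R2 → R2 - (1/5)·R1
REF = 
  [    5,     2,     8]
  [    0,  13/5, -13/5]

Back-substitution:
x₂ = (-13/5) / (13/5) = -1
x₁ = (8 - (2)(-1)) / 5 = 2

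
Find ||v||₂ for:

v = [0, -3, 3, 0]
4.243

||v||₂ = √((0)² + (-3)² + (3)² + (0)²) = √18 = 4.243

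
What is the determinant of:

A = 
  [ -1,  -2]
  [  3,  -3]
For a 2×2 matrix, det = ad - bc = (-1)(-3) - (-2)(3) = 9

det(A) = 9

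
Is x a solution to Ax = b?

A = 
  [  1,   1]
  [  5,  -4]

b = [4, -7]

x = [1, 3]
Yes

Ax = [4, -7] = b ✓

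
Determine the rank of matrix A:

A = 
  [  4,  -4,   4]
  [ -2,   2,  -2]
rank(A) = 1

Row reduce:
R2 → R2 + (1/2)·R1
REF = 
  [  4,  -4,   4]
  [  0,   0,   0]
Pivot columns: 1 → 1 pivot.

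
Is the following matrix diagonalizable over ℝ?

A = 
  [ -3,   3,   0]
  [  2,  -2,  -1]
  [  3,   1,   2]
No

Characteristic polynomial: det(λI - A) = λ³ + 3λ² - 9λ + 12
By the rational root theorem any rational root is an integer dividing 12; none of those is a root, so p(λ) has no rational roots and hence (being an irreducible cubic) no repeated roots.
Discriminant of the cubic: Δ = -7371
Δ < 0 ⇒ one real eigenvalue and a complex-conjugate pair: λ ≈ -5.183, 1.092 + 1.06i, 1.092 - 1.06i
Has complex eigenvalues (not diagonalizable over ℝ).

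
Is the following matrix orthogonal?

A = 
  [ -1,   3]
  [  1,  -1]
No

AᵀA = 
  [  2,  -4]
  [ -4,  10]
≠ I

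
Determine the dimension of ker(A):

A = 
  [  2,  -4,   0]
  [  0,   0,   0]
nullity(A) = 2

Row reduce:
(no row operations needed)
REF = 
  [  2,  -4,   0]
  [  0,   0,   0]
Pivot columns: 1 → 1 pivot.
rank(A) = 1, so nullity(A) = 3 - 1 = 2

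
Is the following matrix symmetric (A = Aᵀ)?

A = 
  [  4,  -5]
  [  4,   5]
No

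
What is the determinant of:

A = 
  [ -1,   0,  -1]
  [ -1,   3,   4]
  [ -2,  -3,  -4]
-9

Cofactor expansion along row 1:
det(A) = (-1)·((3)(-4) - (4)(-3)) - (0)·((-1)(-4) - (4)(-2)) + (-1)·((-1)(-3) - (3)(-2))
  = (-1)(0) - (0)(12) + (-1)(9)
  = -9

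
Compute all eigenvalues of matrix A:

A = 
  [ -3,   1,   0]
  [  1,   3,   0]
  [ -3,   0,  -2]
Characteristic polynomial: det(λI - A) = λ³ + 2λ² - 10λ - 20
Testing integer divisors of the constant term: p(-2) = 0, so (λ + 2) is a factor:
p(λ) = (λ + 2)(λ² - 10)
λ² - 10 = 0  ⇒  λ = (0 ± √((0)² - 4·(-10)))/2 = (0 ± √(40))/2
  = √10,  -√10

λ = -2, √10, -√10  (≈ -2, 3.162, -3.162)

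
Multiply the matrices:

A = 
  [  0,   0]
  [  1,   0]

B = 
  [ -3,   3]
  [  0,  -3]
A is 2×2 and B is 2×2, so AB is 2×2. Each entry is (row of A)·(column of B):
AB[1,1] = (0)(-3) + (0)(0) = 0
AB[1,2] = (0)(3) + (0)(-3) = 0
AB[2,1] = (1)(-3) + (0)(0) = -3
AB[2,2] = (1)(3) + (0)(-3) = 3

AB = 
  [  0,   0]
  [ -3,   3]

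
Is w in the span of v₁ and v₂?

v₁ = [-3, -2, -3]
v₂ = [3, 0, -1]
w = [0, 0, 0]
Yes

Form the augmented matrix and row-reduce:
[v₁|v₂|w] = 
  [ -3,   3,   0]
  [ -2,   0,   0]
  [ -3,  -1,   0]
R2 → R2 - (2/3)·R1
R3 → R3 - (1)·R1
R3 → R3 - (2)·R2
REF = 
  [ -3,   3,   0]
  [  0,  -2,   0]
  [  0,   0,   0]

No row of the form [0 0 | nonzero], so the system is consistent. Back-substitution gives c₁ = 0, c₂ = 0: w = (0)·v₁ + (0)·v₂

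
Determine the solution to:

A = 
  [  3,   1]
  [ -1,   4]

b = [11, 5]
Row reduce the augmented matrix [A|b]:
R2 → R2 + (1/3)·R1
REF = 
  [   3,    1,   11]
  [   0, 13/3, 26/3]

Back-substitution:
x₂ = (26/3) / (13/3) = 2
x₁ = (11 - (1)(2)) / 3 = 3

x = [3, 2]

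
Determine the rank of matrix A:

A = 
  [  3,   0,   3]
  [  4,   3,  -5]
rank(A) = 2

Row reduce:
R2 → R2 - (4/3)·R1
REF = 
  [  3,   0,   3]
  [  0,   3,  -9]
Pivot columns: 1, 2 → 2 pivots.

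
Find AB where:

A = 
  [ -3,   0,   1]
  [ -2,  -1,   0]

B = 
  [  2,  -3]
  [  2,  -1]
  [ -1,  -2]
AB = 
  [ -7,   7]
  [ -6,   7]

A is 2×3 and B is 3×2, so AB is 2×2. Each entry is (row of A)·(column of B):
AB[1,1] = (-3)(2) + (0)(2) + (1)(-1) = -7
AB[1,2] = (-3)(-3) + (0)(-1) + (1)(-2) = 7
AB[2,1] = (-2)(2) + (-1)(2) + (0)(-1) = -6
AB[2,2] = (-2)(-3) + (-1)(-1) + (0)(-2) = 7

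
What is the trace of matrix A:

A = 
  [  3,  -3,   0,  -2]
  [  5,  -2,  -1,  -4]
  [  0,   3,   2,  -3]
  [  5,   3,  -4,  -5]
-2

tr(A) = 3 + -2 + 2 + -5 = -2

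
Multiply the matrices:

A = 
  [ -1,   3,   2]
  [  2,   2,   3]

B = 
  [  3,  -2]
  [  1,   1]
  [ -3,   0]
AB = 
  [ -6,   5]
  [ -1,  -2]

A is 2×3 and B is 3×2, so AB is 2×2. Each entry is (row of A)·(column of B):
AB[1,1] = (-1)(3) + (3)(1) + (2)(-3) = -6
AB[1,2] = (-1)(-2) + (3)(1) + (2)(0) = 5
AB[2,1] = (2)(3) + (2)(1) + (3)(-3) = -1
AB[2,2] = (2)(-2) + (2)(1) + (3)(0) = -2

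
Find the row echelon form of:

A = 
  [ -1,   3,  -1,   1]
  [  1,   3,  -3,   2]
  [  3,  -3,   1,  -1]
Row operations:
R2 → R2 + (1)·R1
R3 → R3 + (3)·R1
R3 → R3 - (1)·R2

Resulting echelon form:
REF = 
  [ -1,   3,  -1,   1]
  [  0,   6,  -4,   3]
  [  0,   0,   2,  -1]

Rank = 3 (number of non-zero pivot rows).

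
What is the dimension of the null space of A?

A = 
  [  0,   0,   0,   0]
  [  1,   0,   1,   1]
nullity(A) = 3

Row reduce:
Swap R1 ↔ R2
REF = 
  [  1,   0,   1,   1]
  [  0,   0,   0,   0]
Pivot columns: 1 → 1 pivot.
rank(A) = 1, so nullity(A) = 4 - 1 = 3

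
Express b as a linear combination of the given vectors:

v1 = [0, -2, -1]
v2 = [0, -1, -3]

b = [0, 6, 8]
c1 = -2, c2 = -2

b = -2·v1 + -2·v2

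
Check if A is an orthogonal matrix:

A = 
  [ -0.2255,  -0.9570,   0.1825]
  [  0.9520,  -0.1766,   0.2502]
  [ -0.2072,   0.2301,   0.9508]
Yes

AᵀA = 
  [  1.0001,   0,   0]
  [  0,   1,  -0.0001]
  [  0,  -0.0001,   0.9999]
≈ I (equal to I up to the 4-dp rounding of the entries)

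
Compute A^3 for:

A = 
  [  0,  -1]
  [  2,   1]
A² = A·A:
A²[1,1] = (0)(0) + (-1)(2) = -2
A²[1,2] = (0)(-1) + (-1)(1) = -1
A²[2,1] = (2)(0) + (1)(2) = 2
A²[2,2] = (2)(-1) + (1)(1) = -1
A² = 
  [ -2,  -1]
  [  2,  -1]

A^3 = A^2·A:
A^3[1,1] = (-2)(0) + (-1)(2) = -2
A^3[1,2] = (-2)(-1) + (-1)(1) = 1
A^3[2,1] = (2)(0) + (-1)(2) = -2
A^3[2,2] = (2)(-1) + (-1)(1) = -3
A^3 = 
  [ -2,   1]
  [ -2,  -3]

Therefore
A^3 = 
  [ -2,   1]
  [ -2,  -3]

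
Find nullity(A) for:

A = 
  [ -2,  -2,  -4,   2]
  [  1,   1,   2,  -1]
nullity(A) = 3

Row reduce:
R2 → R2 + (1/2)·R1
REF = 
  [ -2,  -2,  -4,   2]
  [  0,   0,   0,   0]
Pivot columns: 1 → 1 pivot.
rank(A) = 1, so nullity(A) = 4 - 1 = 3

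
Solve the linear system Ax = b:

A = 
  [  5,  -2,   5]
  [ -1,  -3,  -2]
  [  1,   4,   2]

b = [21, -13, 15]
x = [3, 2, 2]

Row reduce the augmented matrix [A|b]:
R2 → R2 + (1/5)·R1
R3 → R3 - (1/5)·R1
R3 → R3 + (22/17)·R2
REF = 
  [     5,     -2,      5,     21]
  [     0,  -17/5,     -1,  -44/5]
  [     0,      0,  -5/17, -10/17]

Back-substitution:
x₃ = (-10/17) / (-5/17) = 2
x₂ = (-44/5 - (-1)(2)) / (-17/5) = 2
x₁ = (21 - (-2)(2) - (5)(2)) / 5 = 3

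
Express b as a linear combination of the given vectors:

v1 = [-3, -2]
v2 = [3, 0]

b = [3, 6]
c1 = -3, c2 = -2

b = -3·v1 + -2·v2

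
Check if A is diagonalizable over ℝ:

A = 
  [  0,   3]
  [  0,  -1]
Yes

tr(A) = -1, det(A) = 0
Characteristic polynomial: λ² - tr(A)λ + det(A) = λ² + λ
λ² + λ = λ(λ + 1)
Eigenvalues: 0, -1
λ=-1: alg. mult. = 1, geom. mult. = 2 - rank(A - (-1)I) = 2 - 1 = 1
λ=0: alg. mult. = 1, geom. mult. = 2 - rank(A - (0)I) = 2 - 1 = 1
Sum of geometric multiplicities equals n, so A has n independent eigenvectors.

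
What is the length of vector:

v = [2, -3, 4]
5.385

||v||₂ = √((2)² + (-3)² + (4)²) = √29 = 5.385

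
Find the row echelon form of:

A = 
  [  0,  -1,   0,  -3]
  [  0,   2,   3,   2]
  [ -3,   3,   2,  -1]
Row operations:
Swap R1 ↔ R3
R3 → R3 + (1/2)·R2

Resulting echelon form:
REF = 
  [ -3,   3,   2,  -1]
  [  0,   2,   3,   2]
  [  0,   0, 3/2,  -2]

Rank = 3 (number of non-zero pivot rows).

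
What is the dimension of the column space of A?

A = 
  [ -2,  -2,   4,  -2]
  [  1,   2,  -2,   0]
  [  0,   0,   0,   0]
Row reduce:
R2 → R2 + (1/2)·R1
REF = 
  [ -2,  -2,   4,  -2]
  [  0,   1,   0,  -1]
  [  0,   0,   0,   0]
Pivot columns: 1, 2 → 2 pivots.
dim(Col(A)) = number of pivot columns = 2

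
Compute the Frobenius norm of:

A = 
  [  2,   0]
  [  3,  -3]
||A||_F = 4.69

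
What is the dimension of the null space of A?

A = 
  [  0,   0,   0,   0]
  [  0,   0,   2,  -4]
nullity(A) = 3

Row reduce:
Swap R1 ↔ R2
REF = 
  [  0,   0,   2,  -4]
  [  0,   0,   0,   0]
Pivot columns: 3 → 1 pivot.
rank(A) = 1, so nullity(A) = 4 - 1 = 3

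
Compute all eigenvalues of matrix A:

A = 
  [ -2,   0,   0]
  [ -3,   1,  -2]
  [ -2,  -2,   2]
Characteristic polynomial: det(λI - A) = λ³ - λ² - 8λ - 4
Testing integer divisors of the constant term: p(-2) = 0, so (λ + 2) is a factor:
p(λ) = (λ + 2)(λ² - 3λ - 2)
λ² - 3λ - 2 = 0  ⇒  λ = (3 ± √((-3)² - 4·(-2)))/2 = (3 ± √(17))/2
  = (3 + √17)/2,  (3 - √17)/2

λ = -2, (3 + √17)/2, (3 - √17)/2  (≈ -2, 3.562, -0.5616)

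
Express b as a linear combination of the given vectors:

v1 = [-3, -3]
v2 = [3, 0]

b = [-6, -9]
c1 = 3, c2 = 1

b = 3·v1 + 1·v2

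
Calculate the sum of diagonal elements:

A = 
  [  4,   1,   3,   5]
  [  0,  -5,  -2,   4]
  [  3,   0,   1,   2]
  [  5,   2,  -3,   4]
4

tr(A) = 4 + -5 + 1 + 4 = 4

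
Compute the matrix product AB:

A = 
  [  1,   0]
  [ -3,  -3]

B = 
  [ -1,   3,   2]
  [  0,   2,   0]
A is 2×2 and B is 2×3, so AB is 2×3. Each entry is (row of A)·(column of B):
AB[1,1] = (1)(-1) + (0)(0) = -1
AB[1,2] = (1)(3) + (0)(2) = 3
AB[1,3] = (1)(2) + (0)(0) = 2
AB[2,1] = (-3)(-1) + (-3)(0) = 3
AB[2,2] = (-3)(3) + (-3)(2) = -15
AB[2,3] = (-3)(2) + (-3)(0) = -6

AB = 
  [ -1,   3,   2]
  [  3, -15,  -6]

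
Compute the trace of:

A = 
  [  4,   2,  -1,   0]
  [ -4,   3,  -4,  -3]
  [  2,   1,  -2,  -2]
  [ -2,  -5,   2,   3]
8

tr(A) = 4 + 3 + -2 + 3 = 8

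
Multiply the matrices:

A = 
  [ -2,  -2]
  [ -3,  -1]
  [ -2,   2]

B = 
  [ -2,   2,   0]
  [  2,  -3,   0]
A is 3×2 and B is 2×3, so AB is 3×3. Each entry is (row of A)·(column of B):
AB[1,1] = (-2)(-2) + (-2)(2) = 0
AB[1,2] = (-2)(2) + (-2)(-3) = 2
AB[1,3] = (-2)(0) + (-2)(0) = 0
AB[2,1] = (-3)(-2) + (-1)(2) = 4
AB[2,2] = (-3)(2) + (-1)(-3) = -3
AB[2,3] = (-3)(0) + (-1)(0) = 0
AB[3,1] = (-2)(-2) + (2)(2) = 8
AB[3,2] = (-2)(2) + (2)(-3) = -10
AB[3,3] = (-2)(0) + (2)(0) = 0

AB = 
  [  0,   2,   0]
  [  4,  -3,   0]
  [  8, -10,   0]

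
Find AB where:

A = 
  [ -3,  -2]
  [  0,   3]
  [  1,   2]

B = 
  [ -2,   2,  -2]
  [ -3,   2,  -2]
AB = 
  [ 12, -10,  10]
  [ -9,   6,  -6]
  [ -8,   6,  -6]

A is 3×2 and B is 2×3, so AB is 3×3. Each entry is (row of A)·(column of B):
AB[1,1] = (-3)(-2) + (-2)(-3) = 12
AB[1,2] = (-3)(2) + (-2)(2) = -10
AB[1,3] = (-3)(-2) + (-2)(-2) = 10
AB[2,1] = (0)(-2) + (3)(-3) = -9
AB[2,2] = (0)(2) + (3)(2) = 6
AB[2,3] = (0)(-2) + (3)(-2) = -6
AB[3,1] = (1)(-2) + (2)(-3) = -8
AB[3,2] = (1)(2) + (2)(2) = 6
AB[3,3] = (1)(-2) + (2)(-2) = -6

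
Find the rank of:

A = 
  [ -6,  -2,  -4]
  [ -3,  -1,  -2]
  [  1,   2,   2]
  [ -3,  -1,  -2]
rank(A) = 2

Row reduce:
R2 → R2 - (1/2)·R1
R3 → R3 + (1/6)·R1
R4 → R4 - (1/2)·R1
Swap R2 ↔ R3
REF = 
  [ -6,  -2,  -4]
  [  0, 5/3, 4/3]
  [  0,   0,   0]
  [  0,   0,   0]
Pivot columns: 1, 2 → 2 pivots.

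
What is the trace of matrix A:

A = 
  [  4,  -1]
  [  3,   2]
6

tr(A) = 4 + 2 = 6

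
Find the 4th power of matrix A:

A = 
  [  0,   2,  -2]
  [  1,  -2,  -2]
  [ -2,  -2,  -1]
A^4 = 
  [ 36,  -4, -30]
  [ 32, 108,  72]
  [  4,  38,  89]

A² = A·A:
A²[1,1] = (0)(0) + (2)(1) + (-2)(-2) = 6
A²[1,2] = (0)(2) + (2)(-2) + (-2)(-2) = 0
A²[1,3] = (0)(-2) + (2)(-2) + (-2)(-1) = -2
A²[2,1] = (1)(0) + (-2)(1) + (-2)(-2) = 2
A²[2,2] = (1)(2) + (-2)(-2) + (-2)(-2) = 10
A²[2,3] = (1)(-2) + (-2)(-2) + (-2)(-1) = 4
A²[3,1] = (-2)(0) + (-2)(1) + (-1)(-2) = 0
A²[3,2] = (-2)(2) + (-2)(-2) + (-1)(-2) = 2
A²[3,3] = (-2)(-2) + (-2)(-2) + (-1)(-1) = 9
A² = 
  [  6,   0,  -2]
  [  2,  10,   4]
  [  0,   2,   9]

A^3 = A^2·A:
A^3[1,1] = (6)(0) + (0)(1) + (-2)(-2) = 4
A^3[1,2] = (6)(2) + (0)(-2) + (-2)(-2) = 16
A^3[1,3] = (6)(-2) + (0)(-2) + (-2)(-1) = -10
A^3[2,1] = (2)(0) + (10)(1) + (4)(-2) = 2
A^3[2,2] = (2)(2) + (10)(-2) + (4)(-2) = -24
A^3[2,3] = (2)(-2) + (10)(-2) + (4)(-1) = -28
A^3[3,1] = (0)(0) + (2)(1) + (9)(-2) = -16
A^3[3,2] = (0)(2) + (2)(-2) + (9)(-2) = -22
A^3[3,3] = (0)(-2) + (2)(-2) + (9)(-1) = -13
A^3 = 
  [  4,  16, -10]
  [  2, -24, -28]
  [-16, -22, -13]

A^4 = A^3·A:
A^4[1,1] = (4)(0) + (16)(1) + (-10)(-2) = 36
A^4[1,2] = (4)(2) + (16)(-2) + (-10)(-2) = -4
A^4[1,3] = (4)(-2) + (16)(-2) + (-10)(-1) = -30
A^4[2,1] = (2)(0) + (-24)(1) + (-28)(-2) = 32
A^4[2,2] = (2)(2) + (-24)(-2) + (-28)(-2) = 108
A^4[2,3] = (2)(-2) + (-24)(-2) + (-28)(-1) = 72
A^4[3,1] = (-16)(0) + (-22)(1) + (-13)(-2) = 4
A^4[3,2] = (-16)(2) + (-22)(-2) + (-13)(-2) = 38
A^4[3,3] = (-16)(-2) + (-22)(-2) + (-13)(-1) = 89
A^4 = 
  [ 36,  -4, -30]
  [ 32, 108,  72]
  [  4,  38,  89]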